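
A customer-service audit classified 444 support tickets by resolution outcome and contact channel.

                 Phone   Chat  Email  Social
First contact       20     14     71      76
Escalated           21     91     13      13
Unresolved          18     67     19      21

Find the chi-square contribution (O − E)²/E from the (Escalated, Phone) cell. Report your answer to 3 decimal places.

Row total (Escalated) = 138; column total (Phone) = 59; N = 444.
Expected count E = 138 × 59 / 444 = 18.33784.
Contribution = (O − E)²/E = (21 − 18.33784)² / 18.33784 = 0.386.

0.386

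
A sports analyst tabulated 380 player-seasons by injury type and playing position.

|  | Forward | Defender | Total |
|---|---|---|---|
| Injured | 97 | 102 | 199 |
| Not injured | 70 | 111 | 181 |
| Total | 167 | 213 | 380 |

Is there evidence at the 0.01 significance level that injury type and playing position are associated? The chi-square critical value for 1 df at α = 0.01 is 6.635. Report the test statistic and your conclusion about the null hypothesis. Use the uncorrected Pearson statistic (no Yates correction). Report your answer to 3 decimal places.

3.902; fail to reject H₀

Grand total N = 380.
Expected counts (row total × column total / N):
  Injured, Forward: 199×167/380 = 87.4553
  Injured, Defender: 199×213/380 = 111.5447
  Not injured, Forward: 181×167/380 = 79.5447
  Not injured, Defender: 181×213/380 = 101.4553
Contributions (O − E)²/E:
  (97 − 87.4553)²/87.4553 = 1.0417
  (102 − 111.5447)²/111.5447 = 0.8167
  (70 − 79.5447)²/79.5447 = 1.1453
  (111 − 101.4553)²/101.4553 = 0.8979
χ² = 1.0417 + 0.8167 + 1.1453 + 0.8979 = 3.902
df = (2−1)(2−1) = 1. Since 3.902 < 6.635, fail to reject the null hypothesis of independence at α = 0.01.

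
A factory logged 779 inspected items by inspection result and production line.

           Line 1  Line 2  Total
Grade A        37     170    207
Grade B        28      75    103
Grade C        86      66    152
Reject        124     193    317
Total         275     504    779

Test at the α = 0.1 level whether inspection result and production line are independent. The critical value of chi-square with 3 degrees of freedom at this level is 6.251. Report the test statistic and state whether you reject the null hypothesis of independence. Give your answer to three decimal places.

62.647; reject H₀

Grand total N = 779.
Expected counts (row total × column total / N):
  Grade A, Line 1: 207×275/779 = 73.0745
  Grade A, Line 2: 207×504/779 = 133.9255
  Grade B, Line 1: 103×275/779 = 36.3607
  Grade B, Line 2: 103×504/779 = 66.6393
  Grade C, Line 1: 152×275/779 = 53.6585
  Grade C, Line 2: 152×504/779 = 98.3415
  Reject, Line 1: 317×275/779 = 111.9063
  Reject, Line 2: 317×504/779 = 205.0937
Contributions (O − E)²/E:
  (37 − 73.0745)²/73.0745 = 17.8088
  (170 − 133.9255)²/133.9255 = 9.7171
  (28 − 36.3607)²/36.3607 = 1.9224
  (75 − 66.6393)²/66.6393 = 1.0490
  (86 − 53.6585)²/53.6585 = 19.4931
  (66 − 98.3415)²/98.3415 = 10.6361
  (124 − 111.9063)²/111.9063 = 1.3070
  (193 − 205.0937)²/205.0937 = 0.7131
χ² = 17.8088 + 9.7171 + 1.9224 + 1.0490 + 19.4931 + 10.6361 + 1.3070 + 0.7131 = 62.647
df = (4−1)(2−1) = 3. Since 62.647 > 6.251, reject the null hypothesis of independence at α = 0.1.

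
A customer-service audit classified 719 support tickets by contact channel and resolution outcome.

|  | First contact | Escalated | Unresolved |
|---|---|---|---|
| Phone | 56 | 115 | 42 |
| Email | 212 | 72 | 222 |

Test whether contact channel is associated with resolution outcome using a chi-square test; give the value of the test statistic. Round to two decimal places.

Row totals: 213, 506. Column totals: 268, 187, 264. Grand total N = 719.
Expected counts (row total × column total / N):
  Phone, First contact: 213×268/719 = 79.394
  Phone, Escalated: 213×187/719 = 55.398
  Phone, Unresolved: 213×264/719 = 78.209
  Email, First contact: 506×268/719 = 188.606
  Email, Escalated: 506×187/719 = 131.602
  Email, Unresolved: 506×264/719 = 185.791
Contributions (O − E)²/E:
  (56 − 79.394)²/79.394 = 6.8932
  (115 − 55.398)²/55.398 = 64.1250
  (42 − 78.209)²/78.209 = 16.7639
  (212 − 188.606)²/188.606 = 2.9017
  (72 − 131.602)²/131.602 = 26.9935
  (222 − 185.791)²/185.791 = 7.0568
χ² = 6.8932 + 64.1250 + 16.7639 + 2.9017 + 26.9935 + 7.0568 = 124.73

124.73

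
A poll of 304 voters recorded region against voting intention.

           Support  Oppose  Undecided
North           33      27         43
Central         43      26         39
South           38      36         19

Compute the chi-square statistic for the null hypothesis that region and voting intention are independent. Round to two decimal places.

12.51

Row totals: 103, 108, 93. Column totals: 114, 89, 101. Grand total N = 304.
Expected counts (row total × column total / N):
  North, Support: 103×114/304 = 38.625
  North, Oppose: 103×89/304 = 30.155
  North, Undecided: 103×101/304 = 34.220
  Central, Support: 108×114/304 = 40.500
  Central, Oppose: 108×89/304 = 31.618
  Central, Undecided: 108×101/304 = 35.882
  South, Support: 93×114/304 = 34.875
  South, Oppose: 93×89/304 = 27.227
  South, Undecided: 93×101/304 = 30.898
Contributions (O − E)²/E:
  (33 − 38.625)²/38.625 = 0.8192
  (27 − 30.155)²/30.155 = 0.3301
  (43 − 34.220)²/34.220 = 2.2527
  (43 − 40.500)²/40.500 = 0.1543
  (26 − 31.618)²/31.618 = 0.9982
  (39 − 35.882)²/35.882 = 0.2709
  (38 − 34.875)²/34.875 = 0.2800
  (36 − 27.227)²/27.227 = 2.8268
  (19 − 30.898)²/30.898 = 4.5816
χ² = 0.8192 + 0.3301 + 2.2527 + 0.1543 + 0.9982 + 0.2709 + 0.2800 + 2.8268 + 4.5816 = 12.51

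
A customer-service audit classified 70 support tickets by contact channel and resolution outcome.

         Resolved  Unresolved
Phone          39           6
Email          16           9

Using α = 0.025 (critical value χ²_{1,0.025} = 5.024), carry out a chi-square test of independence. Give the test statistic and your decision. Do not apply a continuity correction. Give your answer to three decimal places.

Row totals: 45, 25. Column totals: 55, 15. Grand total N = 70.
Expected counts (row total × column total / N):
  Phone, Resolved: 45×55/70 = 35.3571
  Phone, Unresolved: 45×15/70 = 9.6429
  Email, Resolved: 25×55/70 = 19.6429
  Email, Unresolved: 25×15/70 = 5.3571
Contributions (O − E)²/E:
  (39 − 35.3571)²/35.3571 = 0.3753
  (6 − 9.6429)²/9.6429 = 1.3762
  (16 − 19.6429)²/19.6429 = 0.6756
  (9 − 5.3571)²/5.3571 = 2.4772
χ² = 0.3753 + 1.3762 + 0.6756 + 2.4772 = 4.904
df = (2−1)(2−1) = 1. Since 4.904 < 5.024, fail to reject the null hypothesis of independence at α = 0.025.

4.904; fail to reject H₀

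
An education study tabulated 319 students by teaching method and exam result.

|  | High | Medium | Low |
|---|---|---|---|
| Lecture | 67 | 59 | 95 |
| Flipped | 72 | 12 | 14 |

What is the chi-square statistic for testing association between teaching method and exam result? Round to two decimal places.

51.75

Row totals: 221, 98. Column totals: 139, 71, 109. Grand total N = 319.
Expected counts (row total × column total / N):
  Lecture, High: 221×139/319 = 96.298
  Lecture, Medium: 221×71/319 = 49.188
  Lecture, Low: 221×109/319 = 75.514
  Flipped, High: 98×139/319 = 42.702
  Flipped, Medium: 98×71/319 = 21.812
  Flipped, Low: 98×109/319 = 33.486
Contributions (O − E)²/E:
  (67 − 96.298)²/96.298 = 8.9137
  (59 − 49.188)²/49.188 = 1.9573
  (95 − 75.514)²/75.514 = 5.0283
  (72 − 42.702)²/42.702 = 20.1015
  (12 − 21.812)²/21.812 = 4.4139
  (14 − 33.486)²/33.486 = 11.3392
χ² = 8.9137 + 1.9573 + 5.0283 + 20.1015 + 4.4139 + 11.3392 = 51.75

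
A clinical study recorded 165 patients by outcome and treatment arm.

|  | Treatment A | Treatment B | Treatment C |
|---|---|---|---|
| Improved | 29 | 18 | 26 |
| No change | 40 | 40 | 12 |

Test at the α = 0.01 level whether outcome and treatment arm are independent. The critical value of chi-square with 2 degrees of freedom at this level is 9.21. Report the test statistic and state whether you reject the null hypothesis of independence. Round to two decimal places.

Row totals: 73, 92. Column totals: 69, 58, 38. Grand total N = 165.
Expected counts (row total × column total / N):
  Improved, Treatment A: 73×69/165 = 30.527
  Improved, Treatment B: 73×58/165 = 25.661
  Improved, Treatment C: 73×38/165 = 16.812
  No change, Treatment A: 92×69/165 = 38.473
  No change, Treatment B: 92×58/165 = 32.339
  No change, Treatment C: 92×38/165 = 21.188
Contributions (O − E)²/E:
  (29 − 30.527)²/30.527 = 0.0764
  (18 − 25.661)²/25.661 = 2.2872
  (26 − 16.812)²/16.812 = 5.0214
  (40 − 38.473)²/38.473 = 0.0606
  (40 − 32.339)²/32.339 = 1.8149
  (12 − 21.188)²/21.188 = 3.9843
χ² = 0.0764 + 2.2872 + 5.0214 + 0.0606 + 1.8149 + 3.9843 = 13.24
df = (2−1)(3−1) = 2. Since 13.24 > 9.21, reject the null hypothesis of independence at α = 0.01.

13.24; reject H₀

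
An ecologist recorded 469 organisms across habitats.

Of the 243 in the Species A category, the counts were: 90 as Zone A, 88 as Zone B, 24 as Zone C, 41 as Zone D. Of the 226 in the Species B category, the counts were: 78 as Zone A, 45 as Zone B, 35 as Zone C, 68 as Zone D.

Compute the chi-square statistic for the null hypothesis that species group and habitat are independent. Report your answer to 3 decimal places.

Row totals: 243, 226. Column totals: 168, 133, 59, 109. Grand total N = 469.
Expected counts (row total × column total / N):
  Species A, Zone A: 243×168/469 = 87.0448
  Species A, Zone B: 243×133/469 = 68.9104
  Species A, Zone C: 243×59/469 = 30.5693
  Species A, Zone D: 243×109/469 = 56.4755
  Species B, Zone A: 226×168/469 = 80.9552
  Species B, Zone B: 226×133/469 = 64.0896
  Species B, Zone C: 226×59/469 = 28.4307
  Species B, Zone D: 226×109/469 = 52.5245
Contributions (O − E)²/E:
  (90 − 87.0448)²/87.0448 = 0.1003
  (88 − 68.9104)²/68.9104 = 5.2882
  (24 − 30.5693)²/30.5693 = 1.4117
  (41 − 56.4755)²/56.4755 = 4.2406
  (78 − 80.9552)²/80.9552 = 0.1079
  (45 − 64.0896)²/64.0896 = 5.6860
  (35 − 28.4307)²/28.4307 = 1.5179
  (68 − 52.5245)²/52.5245 = 4.5596
χ² = 0.1003 + 5.2882 + 1.4117 + 4.2406 + 0.1079 + 5.6860 + 1.5179 + 4.5596 = 22.912

22.912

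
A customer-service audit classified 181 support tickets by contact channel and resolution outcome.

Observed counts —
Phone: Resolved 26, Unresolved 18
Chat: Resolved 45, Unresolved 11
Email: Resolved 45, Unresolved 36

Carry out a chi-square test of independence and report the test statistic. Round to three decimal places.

9.480

Row totals: 44, 56, 81. Column totals: 116, 65. Grand total N = 181.
Expected counts (row total × column total / N):
  Phone, Resolved: 44×116/181 = 28.1989
  Phone, Unresolved: 44×65/181 = 15.8011
  Chat, Resolved: 56×116/181 = 35.8895
  Chat, Unresolved: 56×65/181 = 20.1105
  Email, Resolved: 81×116/181 = 51.9116
  Email, Unresolved: 81×65/181 = 29.0884
Contributions (O − E)²/E:
  (26 − 28.1989)²/28.1989 = 0.1715
  (18 − 15.8011)²/15.8011 = 0.3060
  (45 − 35.8895)²/35.8895 = 2.3127
  (11 − 20.1105)²/20.1105 = 4.1273
  (45 − 51.9116)²/51.9116 = 0.9202
  (36 − 29.0884)²/29.0884 = 1.6422
χ² = 0.1715 + 0.3060 + 2.3127 + 4.1273 + 0.9202 + 1.6422 = 9.480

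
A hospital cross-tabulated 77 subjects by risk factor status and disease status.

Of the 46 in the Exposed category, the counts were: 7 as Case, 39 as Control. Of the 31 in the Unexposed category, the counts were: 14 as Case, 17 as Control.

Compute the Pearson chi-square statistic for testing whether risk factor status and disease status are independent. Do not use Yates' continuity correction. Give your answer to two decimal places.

Row totals: 46, 31. Column totals: 21, 56. Grand total N = 77.
Expected counts (row total × column total / N):
  Exposed, Case: 46×21/77 = 12.545
  Exposed, Control: 46×56/77 = 33.455
  Unexposed, Case: 31×21/77 = 8.455
  Unexposed, Control: 31×56/77 = 22.545
Contributions (O − E)²/E:
  (7 − 12.545)²/12.545 = 2.4509
  (39 − 33.455)²/33.455 = 0.9191
  (14 − 8.455)²/8.455 = 3.6365
  (17 − 22.545)²/22.545 = 1.3638
χ² = 2.4509 + 0.9191 + 3.6365 + 1.3638 = 8.37

8.37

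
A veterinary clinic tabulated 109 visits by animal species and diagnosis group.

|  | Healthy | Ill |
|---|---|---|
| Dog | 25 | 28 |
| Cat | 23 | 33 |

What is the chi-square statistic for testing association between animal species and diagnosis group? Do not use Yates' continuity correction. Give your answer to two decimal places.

Row totals: 53, 56. Column totals: 48, 61. Grand total N = 109.
Expected counts (row total × column total / N):
  Dog, Healthy: 53×48/109 = 23.339
  Dog, Ill: 53×61/109 = 29.661
  Cat, Healthy: 56×48/109 = 24.661
  Cat, Ill: 56×61/109 = 31.339
Contributions (O − E)²/E:
  (25 − 23.339)²/23.339 = 0.1182
  (28 − 29.661)²/29.661 = 0.0930
  (23 − 24.661)²/24.661 = 0.1119
  (33 − 31.339)²/31.339 = 0.0880
χ² = 0.1182 + 0.0930 + 0.1119 + 0.0880 = 0.41

0.41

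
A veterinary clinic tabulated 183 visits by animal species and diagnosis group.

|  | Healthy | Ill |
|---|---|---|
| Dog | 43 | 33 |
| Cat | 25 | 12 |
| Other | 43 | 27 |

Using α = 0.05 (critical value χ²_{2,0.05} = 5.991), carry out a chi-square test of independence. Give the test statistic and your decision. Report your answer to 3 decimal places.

Row totals: 76, 37, 70. Column totals: 111, 72. Grand total N = 183.
Expected counts (row total × column total / N):
  Dog, Healthy: 76×111/183 = 46.0984
  Dog, Ill: 76×72/183 = 29.9016
  Cat, Healthy: 37×111/183 = 22.4426
  Cat, Ill: 37×72/183 = 14.5574
  Other, Healthy: 70×111/183 = 42.4590
  Other, Ill: 70×72/183 = 27.5410
Contributions (O − E)²/E:
  (43 − 46.0984)²/46.0984 = 0.2083
  (33 − 29.9016)²/29.9016 = 0.3211
  (25 − 22.4426)²/22.4426 = 0.2914
  (12 − 14.5574)²/14.5574 = 0.4493
  (43 − 42.4590)²/42.4590 = 0.0069
  (27 − 27.5410)²/27.5410 = 0.0106
χ² = 0.2083 + 0.3211 + 0.2914 + 0.4493 + 0.0069 + 0.0106 = 1.288
df = (3−1)(2−1) = 2. Since 1.288 < 5.991, fail to reject the null hypothesis of independence at α = 0.05.

1.288; fail to reject H₀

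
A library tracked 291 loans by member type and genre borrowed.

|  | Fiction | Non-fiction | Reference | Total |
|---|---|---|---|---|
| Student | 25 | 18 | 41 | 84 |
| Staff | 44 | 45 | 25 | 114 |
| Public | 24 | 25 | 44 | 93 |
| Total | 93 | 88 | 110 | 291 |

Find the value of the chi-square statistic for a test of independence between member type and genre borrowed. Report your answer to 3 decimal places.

Grand total N = 291.
Expected counts (row total × column total / N):
  Student, Fiction: 84×93/291 = 26.8454
  Student, Non-fiction: 84×88/291 = 25.4021
  Student, Reference: 84×110/291 = 31.7526
  Staff, Fiction: 114×93/291 = 36.4330
  Staff, Non-fiction: 114×88/291 = 34.4742
  Staff, Reference: 114×110/291 = 43.0928
  Public, Fiction: 93×93/291 = 29.7216
  Public, Non-fiction: 93×88/291 = 28.1237
  Public, Reference: 93×110/291 = 35.1546
Contributions (O − E)²/E:
  (25 − 26.8454)²/26.8454 = 0.1269
  (18 − 25.4021)²/25.4021 = 2.1570
  (41 − 31.7526)²/31.7526 = 2.6931
  (44 − 36.4330)²/36.4330 = 1.5716
  (45 − 34.4742)²/34.4742 = 3.2138
  (25 − 43.0928)²/43.0928 = 7.5964
  (24 − 29.7216)²/29.7216 = 1.1014
  (25 − 28.1237)²/28.1237 = 0.3469
  (44 − 35.1546)²/35.1546 = 2.2256
χ² = 0.1269 + 2.1570 + 2.6931 + 1.5716 + 3.2138 + 7.5964 + 1.1014 + 0.3469 + 2.2256 = 21.033

21.033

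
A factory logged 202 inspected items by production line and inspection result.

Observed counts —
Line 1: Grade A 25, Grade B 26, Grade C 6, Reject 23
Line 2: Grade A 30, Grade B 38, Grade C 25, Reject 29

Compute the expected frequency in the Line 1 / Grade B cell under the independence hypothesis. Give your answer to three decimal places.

Row total (Line 1) = 80; column total (Grade B) = 64; grand total N = 202.
Expected count = (row total × column total) / N = 80 × 64 / 202 = 25.347.

25.347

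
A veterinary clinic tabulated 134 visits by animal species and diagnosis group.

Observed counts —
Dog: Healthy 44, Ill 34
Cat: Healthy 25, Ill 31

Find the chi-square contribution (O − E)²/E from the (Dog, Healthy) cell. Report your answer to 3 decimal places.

0.366

Row total (Dog) = 78; column total (Healthy) = 69; N = 134.
Expected count E = 78 × 69 / 134 = 40.1642.
Contribution = (O − E)²/E = (44 − 40.1642)² / 40.1642 = 0.366.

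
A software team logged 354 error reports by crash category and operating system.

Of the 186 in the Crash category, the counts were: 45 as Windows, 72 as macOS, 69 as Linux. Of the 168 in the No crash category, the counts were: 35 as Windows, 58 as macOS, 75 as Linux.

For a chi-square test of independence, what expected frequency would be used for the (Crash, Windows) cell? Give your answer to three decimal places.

42.034

Row total (Crash) = 186; column total (Windows) = 80; grand total N = 354.
Expected count = (row total × column total) / N = 186 × 80 / 354 = 42.034.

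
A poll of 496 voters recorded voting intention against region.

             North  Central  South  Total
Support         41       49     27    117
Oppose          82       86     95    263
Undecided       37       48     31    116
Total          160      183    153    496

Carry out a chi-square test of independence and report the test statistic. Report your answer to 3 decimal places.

Grand total N = 496.
Expected counts (row total × column total / N):
  Support, North: 117×160/496 = 37.7419
  Support, Central: 117×183/496 = 43.1673
  Support, South: 117×153/496 = 36.0907
  Oppose, North: 263×160/496 = 84.8387
  Oppose, Central: 263×183/496 = 97.0343
  Oppose, South: 263×153/496 = 81.1270
  Undecided, North: 116×160/496 = 37.4194
  Undecided, Central: 116×183/496 = 42.7984
  Undecided, South: 116×153/496 = 35.7823
Contributions (O − E)²/E:
  (41 − 37.7419)²/37.7419 = 0.2813
  (49 − 43.1673)²/43.1673 = 0.7881
  (27 − 36.0907)²/36.0907 = 2.2898
  (82 − 84.8387)²/84.8387 = 0.0950
  (86 − 97.0343)²/97.0343 = 1.2548
  (95 − 81.1270)²/81.1270 = 2.3723
  (37 − 37.4194)²/37.4194 = 0.0047
  (48 − 42.7984)²/42.7984 = 0.6322
  (31 − 35.7823)²/35.7823 = 0.6392
χ² = 0.2813 + 0.7881 + 2.2898 + 0.0950 + 1.2548 + 2.3723 + 0.0047 + 0.6322 + 0.6392 = 8.357

8.357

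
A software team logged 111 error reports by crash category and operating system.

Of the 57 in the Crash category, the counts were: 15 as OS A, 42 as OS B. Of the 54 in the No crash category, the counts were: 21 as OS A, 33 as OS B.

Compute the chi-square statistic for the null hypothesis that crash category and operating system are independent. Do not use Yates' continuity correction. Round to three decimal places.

2.000

Row totals: 57, 54. Column totals: 36, 75. Grand total N = 111.
Expected counts (row total × column total / N):
  Crash, OS A: 57×36/111 = 18.4865
  Crash, OS B: 57×75/111 = 38.5135
  No crash, OS A: 54×36/111 = 17.5135
  No crash, OS B: 54×75/111 = 36.4865
Contributions (O − E)²/E:
  (15 − 18.4865)²/18.4865 = 0.6575
  (42 − 38.5135)²/38.5135 = 0.3156
  (21 − 17.5135)²/17.5135 = 0.6941
  (33 − 36.4865)²/36.4865 = 0.3332
χ² = 0.6575 + 0.3156 + 0.6941 + 0.3332 = 2.000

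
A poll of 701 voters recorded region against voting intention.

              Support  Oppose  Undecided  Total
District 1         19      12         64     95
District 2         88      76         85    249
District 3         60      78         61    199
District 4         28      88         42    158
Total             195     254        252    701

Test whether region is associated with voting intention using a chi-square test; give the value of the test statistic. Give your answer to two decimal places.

78.90

Grand total N = 701.
Expected counts (row total × column total / N):
  District 1, Support: 95×195/701 = 26.427
  District 1, Oppose: 95×254/701 = 34.422
  District 1, Undecided: 95×252/701 = 34.151
  District 2, Support: 249×195/701 = 69.265
  District 2, Oppose: 249×254/701 = 90.223
  District 2, Undecided: 249×252/701 = 89.512
  District 3, Support: 199×195/701 = 55.357
  District 3, Oppose: 199×254/701 = 72.106
  District 3, Undecided: 199×252/701 = 71.538
  District 4, Support: 158×195/701 = 43.951
  District 4, Oppose: 158×254/701 = 57.250
  District 4, Undecided: 158×252/701 = 56.799
Contributions (O − E)²/E:
  (19 − 26.427)²/26.427 = 2.0873
  (12 − 34.422)²/34.422 = 14.6054
  (64 − 34.151)²/34.151 = 26.0889
  (88 − 69.265)²/69.265 = 5.0675
  (76 − 90.223)²/90.223 = 2.2422
  (85 − 89.512)²/89.512 = 0.2274
  (60 − 55.357)²/55.357 = 0.3894
  (78 − 72.106)²/72.106 = 0.4818
  (61 − 71.538)²/71.538 = 1.5523
  (28 − 43.951)²/43.951 = 5.7890
  (88 − 57.250)²/57.250 = 16.5164
  (42 − 56.799)²/56.799 = 3.8559
χ² = 2.0873 + 14.6054 + 26.0889 + 5.0675 + 2.2422 + 0.2274 + 0.3894 + 0.4818 + 1.5523 + 5.7890 + 16.5164 + 3.8559 = 78.90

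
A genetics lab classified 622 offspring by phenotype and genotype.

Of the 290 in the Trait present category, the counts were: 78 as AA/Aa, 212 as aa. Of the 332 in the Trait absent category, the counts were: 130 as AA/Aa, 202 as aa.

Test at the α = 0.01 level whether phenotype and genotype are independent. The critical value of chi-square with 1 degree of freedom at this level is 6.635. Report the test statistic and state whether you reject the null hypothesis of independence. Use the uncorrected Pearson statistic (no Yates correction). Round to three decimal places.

Row totals: 290, 332. Column totals: 208, 414. Grand total N = 622.
Expected counts (row total × column total / N):
  Trait present, AA/Aa: 290×208/622 = 96.9775
  Trait present, aa: 290×414/622 = 193.0225
  Trait absent, AA/Aa: 332×208/622 = 111.0225
  Trait absent, aa: 332×414/622 = 220.9775
Contributions (O − E)²/E:
  (78 − 96.9775)²/96.9775 = 3.7137
  (212 − 193.0225)²/193.0225 = 1.8658
  (130 − 111.0225)²/111.0225 = 3.2439
  (202 − 220.9775)²/220.9775 = 1.6298
χ² = 3.7137 + 1.8658 + 3.2439 + 1.6298 = 10.453
df = (2−1)(2−1) = 1. Since 10.453 > 6.635, reject the null hypothesis of independence at α = 0.01.

10.453; reject H₀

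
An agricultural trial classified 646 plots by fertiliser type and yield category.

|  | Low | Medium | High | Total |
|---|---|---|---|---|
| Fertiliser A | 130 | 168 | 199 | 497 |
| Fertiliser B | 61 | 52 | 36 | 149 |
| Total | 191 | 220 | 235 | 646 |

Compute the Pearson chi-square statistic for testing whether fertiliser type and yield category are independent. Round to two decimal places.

Grand total N = 646.
Expected counts (row total × column total / N):
  Fertiliser A, Low: 497×191/646 = 146.946
  Fertiliser A, Medium: 497×220/646 = 169.257
  Fertiliser A, High: 497×235/646 = 180.797
  Fertiliser B, Low: 149×191/646 = 44.054
  Fertiliser B, Medium: 149×220/646 = 50.743
  Fertiliser B, High: 149×235/646 = 54.203
Contributions (O − E)²/E:
  (130 − 146.946)²/146.946 = 1.9542
  (168 − 169.257)²/169.257 = 0.0093
  (199 − 180.797)²/180.797 = 1.8327
  (61 − 44.054)²/44.054 = 6.5185
  (52 − 50.743)²/50.743 = 0.0311
  (36 − 54.203)²/54.203 = 6.1131
χ² = 1.9542 + 0.0093 + 1.8327 + 6.5185 + 0.0311 + 6.1131 = 16.46

16.46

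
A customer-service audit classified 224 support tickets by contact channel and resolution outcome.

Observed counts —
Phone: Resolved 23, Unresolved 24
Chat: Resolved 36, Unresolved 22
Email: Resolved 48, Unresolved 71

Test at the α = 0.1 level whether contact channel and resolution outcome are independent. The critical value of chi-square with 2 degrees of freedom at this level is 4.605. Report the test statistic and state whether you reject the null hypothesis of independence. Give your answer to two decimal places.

7.41; reject H₀

Row totals: 47, 58, 119. Column totals: 107, 117. Grand total N = 224.
Expected counts (row total × column total / N):
  Phone, Resolved: 47×107/224 = 22.451
  Phone, Unresolved: 47×117/224 = 24.549
  Chat, Resolved: 58×107/224 = 27.705
  Chat, Unresolved: 58×117/224 = 30.295
  Email, Resolved: 119×107/224 = 56.844
  Email, Unresolved: 119×117/224 = 62.156
Contributions (O − E)²/E:
  (23 − 22.451)²/22.451 = 0.0134
  (24 − 24.549)²/24.549 = 0.0123
  (36 − 27.705)²/27.705 = 2.4836
  (22 − 30.295)²/30.295 = 2.2712
  (48 − 56.844)²/56.844 = 1.3760
  (71 − 62.156)²/62.156 = 1.2584
χ² = 0.0134 + 0.0123 + 2.4836 + 2.2712 + 1.3760 + 1.2584 = 7.41
df = (3−1)(2−1) = 2. Since 7.41 > 4.605, reject the null hypothesis of independence at α = 0.1.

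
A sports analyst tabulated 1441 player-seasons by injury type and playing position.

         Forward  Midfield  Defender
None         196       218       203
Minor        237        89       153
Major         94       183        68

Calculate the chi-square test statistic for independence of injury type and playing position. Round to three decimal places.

119.156

Row totals: 617, 479, 345. Column totals: 527, 490, 424. Grand total N = 1441.
Expected counts (row total × column total / N):
  None, Forward: 617×527/1441 = 225.6482
  None, Midfield: 617×490/1441 = 209.8057
  None, Defender: 617×424/1441 = 181.5461
  Minor, Forward: 479×527/1441 = 175.1790
  Minor, Midfield: 479×490/1441 = 162.8799
  Minor, Defender: 479×424/1441 = 140.9410
  Major, Forward: 345×527/1441 = 126.1728
  Major, Midfield: 345×490/1441 = 117.3144
  Major, Defender: 345×424/1441 = 101.5128
Contributions (O − E)²/E:
  (196 − 225.6482)²/225.6482 = 3.8955
  (218 − 209.8057)²/209.8057 = 0.3200
  (203 − 181.5461)²/181.5461 = 2.5353
  (237 − 175.1790)²/175.1790 = 21.8167
  (89 − 162.8799)²/162.8799 = 33.5108
  (153 − 140.9410)²/140.9410 = 1.0318
  (94 − 126.1728)²/126.1728 = 8.2037
  (183 − 117.3144)²/117.3144 = 36.7781
  (68 − 101.5128)²/101.5128 = 11.0637
χ² = 3.8955 + 0.3200 + 2.5353 + 21.8167 + 33.5108 + 1.0318 + 8.2037 + 36.7781 + 11.0637 = 119.156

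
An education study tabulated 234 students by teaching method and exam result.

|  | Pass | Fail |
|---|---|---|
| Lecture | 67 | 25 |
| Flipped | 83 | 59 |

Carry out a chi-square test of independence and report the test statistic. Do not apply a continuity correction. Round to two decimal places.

5.01

Row totals: 92, 142. Column totals: 150, 84. Grand total N = 234.
Expected counts (row total × column total / N):
  Lecture, Pass: 92×150/234 = 58.974
  Lecture, Fail: 92×84/234 = 33.026
  Flipped, Pass: 142×150/234 = 91.026
  Flipped, Fail: 142×84/234 = 50.974
Contributions (O − E)²/E:
  (67 − 58.974)²/58.974 = 1.0923
  (25 − 33.026)²/33.026 = 1.9505
  (83 − 91.026)²/91.026 = 0.7077
  (59 − 50.974)²/50.974 = 1.2637
χ² = 1.0923 + 1.9505 + 0.7077 + 1.2637 = 5.01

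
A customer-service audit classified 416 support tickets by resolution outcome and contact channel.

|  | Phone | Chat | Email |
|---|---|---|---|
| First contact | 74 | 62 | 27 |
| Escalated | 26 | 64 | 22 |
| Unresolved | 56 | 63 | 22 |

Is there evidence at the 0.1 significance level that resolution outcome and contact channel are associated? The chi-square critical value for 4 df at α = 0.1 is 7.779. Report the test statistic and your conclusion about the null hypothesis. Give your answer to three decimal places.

Row totals: 163, 112, 141. Column totals: 156, 189, 71. Grand total N = 416.
Expected counts (row total × column total / N):
  First contact, Phone: 163×156/416 = 61.1250
  First contact, Chat: 163×189/416 = 74.0553
  First contact, Email: 163×71/416 = 27.8197
  Escalated, Phone: 112×156/416 = 42.0000
  Escalated, Chat: 112×189/416 = 50.8846
  Escalated, Email: 112×71/416 = 19.1154
  Unresolved, Phone: 141×156/416 = 52.8750
  Unresolved, Chat: 141×189/416 = 64.0601
  Unresolved, Email: 141×71/416 = 24.0649
Contributions (O − E)²/E:
  (74 − 61.1250)²/61.1250 = 2.7119
  (62 − 74.0553)²/74.0553 = 1.9625
  (27 − 27.8197)²/27.8197 = 0.0242
  (26 − 42.0000)²/42.0000 = 6.0952
  (64 − 50.8846)²/50.8846 = 3.3805
  (22 − 19.1154)²/19.1154 = 0.4353
  (56 − 52.8750)²/52.8750 = 0.1847
  (63 − 64.0601)²/64.0601 = 0.0175
  (22 − 24.0649)²/24.0649 = 0.1772
χ² = 2.7119 + 1.9625 + 0.0242 + 6.0952 + 3.3805 + 0.4353 + 0.1847 + 0.0175 + 0.1772 = 14.989
df = (3−1)(3−1) = 4. Since 14.989 > 7.779, reject the null hypothesis of independence at α = 0.1.

14.989; reject H₀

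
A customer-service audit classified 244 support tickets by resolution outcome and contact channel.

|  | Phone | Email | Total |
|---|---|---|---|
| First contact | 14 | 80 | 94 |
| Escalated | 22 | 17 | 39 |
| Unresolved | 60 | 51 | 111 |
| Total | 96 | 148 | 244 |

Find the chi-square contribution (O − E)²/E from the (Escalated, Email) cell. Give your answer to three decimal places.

Row total (Escalated) = 39; column total (Email) = 148; N = 244.
Expected count E = 39 × 148 / 244 = 23.6557.
Contribution = (O − E)²/E = (17 − 23.6557)² / 23.6557 = 1.873.

1.873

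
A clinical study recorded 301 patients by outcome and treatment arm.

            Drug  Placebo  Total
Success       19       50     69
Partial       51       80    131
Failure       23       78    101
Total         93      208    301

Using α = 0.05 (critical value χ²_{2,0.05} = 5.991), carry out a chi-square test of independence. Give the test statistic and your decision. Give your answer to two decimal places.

7.45; reject H₀

Grand total N = 301.
Expected counts (row total × column total / N):
  Success, Drug: 69×93/301 = 21.319
  Success, Placebo: 69×208/301 = 47.681
  Partial, Drug: 131×93/301 = 40.475
  Partial, Placebo: 131×208/301 = 90.525
  Failure, Drug: 101×93/301 = 31.206
  Failure, Placebo: 101×208/301 = 69.794
Contributions (O − E)²/E:
  (19 − 21.319)²/21.319 = 0.2523
  (50 − 47.681)²/47.681 = 0.1128
  (51 − 40.475)²/40.475 = 2.7369
  (80 − 90.525)²/90.525 = 1.2237
  (23 − 31.206)²/31.206 = 2.1579
  (78 − 69.794)²/69.794 = 0.9648
χ² = 0.2523 + 0.1128 + 2.7369 + 1.2237 + 2.1579 + 0.9648 = 7.45
df = (3−1)(2−1) = 2. Since 7.45 > 5.991, reject the null hypothesis of independence at α = 0.05.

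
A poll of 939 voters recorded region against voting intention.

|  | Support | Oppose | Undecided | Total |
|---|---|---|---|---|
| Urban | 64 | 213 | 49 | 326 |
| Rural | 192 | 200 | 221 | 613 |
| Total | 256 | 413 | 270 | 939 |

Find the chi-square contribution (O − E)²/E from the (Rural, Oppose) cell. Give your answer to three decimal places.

17.975

Row total (Rural) = 613; column total (Oppose) = 413; N = 939.
Expected count E = 613 × 413 / 939 = 269.61555.
Contribution = (O − E)²/E = (200 − 269.61555)² / 269.61555 = 17.975.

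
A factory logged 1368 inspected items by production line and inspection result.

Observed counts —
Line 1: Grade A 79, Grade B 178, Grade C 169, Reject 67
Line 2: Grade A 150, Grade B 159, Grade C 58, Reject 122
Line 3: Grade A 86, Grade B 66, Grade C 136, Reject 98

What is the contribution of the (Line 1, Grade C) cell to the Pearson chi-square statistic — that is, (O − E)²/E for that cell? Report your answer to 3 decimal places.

Row total (Line 1) = 493; column total (Grade C) = 363; N = 1368.
Expected count E = 493 × 363 / 1368 = 130.8180.
Contribution = (O − E)²/E = (169 − 130.8180)² / 130.8180 = 11.144.

11.144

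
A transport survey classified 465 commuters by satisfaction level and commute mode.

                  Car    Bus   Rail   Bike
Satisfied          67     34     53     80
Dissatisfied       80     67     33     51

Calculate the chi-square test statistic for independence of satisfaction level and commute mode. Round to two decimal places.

Row totals: 234, 231. Column totals: 147, 101, 86, 131. Grand total N = 465.
Expected counts (row total × column total / N):
  Satisfied, Car: 234×147/465 = 73.974
  Satisfied, Bus: 234×101/465 = 50.826
  Satisfied, Rail: 234×86/465 = 43.277
  Satisfied, Bike: 234×131/465 = 65.923
  Dissatisfied, Car: 231×147/465 = 73.026
  Dissatisfied, Bus: 231×101/465 = 50.174
  Dissatisfied, Rail: 231×86/465 = 42.723
  Dissatisfied, Bike: 231×131/465 = 65.077
Contributions (O − E)²/E:
  (67 − 73.974)²/73.974 = 0.6575
  (34 − 50.826)²/50.826 = 5.5703
  (53 − 43.277)²/43.277 = 2.1845
  (80 − 65.923)²/65.923 = 3.0060
  (80 − 73.026)²/73.026 = 0.6660
  (67 − 50.174)²/50.174 = 5.6426
  (33 − 42.723)²/42.723 = 2.2128
  (51 − 65.077)²/65.077 = 3.0450
χ² = 0.6575 + 5.5703 + 2.1845 + 3.0060 + 0.6660 + 5.6426 + 2.2128 + 3.0450 = 22.98

22.98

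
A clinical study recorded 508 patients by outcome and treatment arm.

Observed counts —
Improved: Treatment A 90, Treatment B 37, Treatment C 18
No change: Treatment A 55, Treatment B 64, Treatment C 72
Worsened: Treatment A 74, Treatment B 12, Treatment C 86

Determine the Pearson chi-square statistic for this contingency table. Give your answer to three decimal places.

83.687

Row totals: 145, 191, 172. Column totals: 219, 113, 176. Grand total N = 508.
Expected counts (row total × column total / N):
  Improved, Treatment A: 145×219/508 = 62.5098
  Improved, Treatment B: 145×113/508 = 32.2539
  Improved, Treatment C: 145×176/508 = 50.2362
  No change, Treatment A: 191×219/508 = 82.3406
  No change, Treatment B: 191×113/508 = 42.4862
  No change, Treatment C: 191×176/508 = 66.1732
  Worsened, Treatment A: 172×219/508 = 74.1496
  Worsened, Treatment B: 172×113/508 = 38.2598
  Worsened, Treatment C: 172×176/508 = 59.5906
Contributions (O − E)²/E:
  (90 − 62.5098)²/62.5098 = 12.0895
  (37 − 32.2539)²/32.2539 = 0.6984
  (18 − 50.2362)²/50.2362 = 20.6857
  (55 − 82.3406)²/82.3406 = 9.0782
  (64 − 42.4862)²/42.4862 = 10.8940
  (72 − 66.1732)²/66.1732 = 0.5131
  (74 − 74.1496)²/74.1496 = 0.0003
  (12 − 38.2598)²/38.2598 = 18.0235
  (86 − 59.5906)²/59.5906 = 11.7041
χ² = 12.0895 + 0.6984 + 20.6857 + 9.0782 + 10.8940 + 0.5131 + 0.0003 + 18.0235 + 11.7041 = 83.687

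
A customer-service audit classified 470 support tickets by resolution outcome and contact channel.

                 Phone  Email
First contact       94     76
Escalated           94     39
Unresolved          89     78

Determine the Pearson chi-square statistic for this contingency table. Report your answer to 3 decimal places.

10.704

Row totals: 170, 133, 167. Column totals: 277, 193. Grand total N = 470.
Expected counts (row total × column total / N):
  First contact, Phone: 170×277/470 = 100.1915
  First contact, Email: 170×193/470 = 69.8085
  Escalated, Phone: 133×277/470 = 78.3851
  Escalated, Email: 133×193/470 = 54.6149
  Unresolved, Phone: 167×277/470 = 98.4234
  Unresolved, Email: 167×193/470 = 68.5766
Contributions (O − E)²/E:
  (94 − 100.1915)²/100.1915 = 0.3826
  (76 − 69.8085)²/69.8085 = 0.5491
  (94 − 78.3851)²/78.3851 = 3.1106
  (39 − 54.6149)²/54.6149 = 4.4644
  (89 − 98.4234)²/98.4234 = 0.9022
  (78 − 68.5766)²/68.5766 = 1.2949
χ² = 0.3826 + 0.5491 + 3.1106 + 4.4644 + 0.9022 + 1.2949 = 10.704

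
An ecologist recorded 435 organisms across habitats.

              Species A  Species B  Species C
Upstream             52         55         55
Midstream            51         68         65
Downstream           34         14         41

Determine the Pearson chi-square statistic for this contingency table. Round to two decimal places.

Row totals: 162, 184, 89. Column totals: 137, 137, 161. Grand total N = 435.
Expected counts (row total × column total / N):
  Upstream, Species A: 162×137/435 = 51.021
  Upstream, Species B: 162×137/435 = 51.021
  Upstream, Species C: 162×161/435 = 59.959
  Midstream, Species A: 184×137/435 = 57.949
  Midstream, Species B: 184×137/435 = 57.949
  Midstream, Species C: 184×161/435 = 68.101
  Downstream, Species A: 89×137/435 = 28.030
  Downstream, Species B: 89×137/435 = 28.030
  Downstream, Species C: 89×161/435 = 32.940
Contributions (O − E)²/E:
  (52 − 51.021)²/51.021 = 0.0188
  (55 − 51.021)²/51.021 = 0.3103
  (55 − 59.959)²/59.959 = 0.4101
  (51 − 57.949)²/57.949 = 0.8333
  (68 − 57.949)²/57.949 = 1.7433
  (65 − 68.101)²/68.101 = 0.1412
  (34 − 28.030)²/28.030 = 1.2715
  (14 − 28.030)²/28.030 = 7.0225
  (41 − 32.940)²/32.940 = 1.9722
χ² = 0.0188 + 0.3103 + 0.4101 + 0.8333 + 1.7433 + 0.1412 + 1.2715 + 7.0225 + 1.9722 = 13.72

13.72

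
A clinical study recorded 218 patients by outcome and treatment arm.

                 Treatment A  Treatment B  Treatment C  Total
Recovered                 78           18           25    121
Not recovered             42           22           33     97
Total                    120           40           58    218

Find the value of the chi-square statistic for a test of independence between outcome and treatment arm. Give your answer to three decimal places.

9.780

Grand total N = 218.
Expected counts (row total × column total / N):
  Recovered, Treatment A: 121×120/218 = 66.6055
  Recovered, Treatment B: 121×40/218 = 22.2018
  Recovered, Treatment C: 121×58/218 = 32.1927
  Not recovered, Treatment A: 97×120/218 = 53.3945
  Not recovered, Treatment B: 97×40/218 = 17.7982
  Not recovered, Treatment C: 97×58/218 = 25.8073
Contributions (O − E)²/E:
  (78 − 66.6055)²/66.6055 = 1.9493
  (18 − 22.2018)²/22.2018 = 0.7952
  (25 − 32.1927)²/32.1927 = 1.6070
  (42 − 53.3945)²/53.3945 = 2.4316
  (22 − 17.7982)²/17.7982 = 0.9920
  (33 − 25.8073)²/25.8073 = 2.0047
χ² = 1.9493 + 0.7952 + 1.6070 + 2.4316 + 0.9920 + 2.0047 = 9.780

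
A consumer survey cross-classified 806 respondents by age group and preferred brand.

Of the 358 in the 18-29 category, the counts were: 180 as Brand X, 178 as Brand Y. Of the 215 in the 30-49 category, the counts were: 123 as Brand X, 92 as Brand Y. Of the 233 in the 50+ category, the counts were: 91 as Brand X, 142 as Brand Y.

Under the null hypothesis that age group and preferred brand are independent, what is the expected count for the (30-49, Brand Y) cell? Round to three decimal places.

109.901

Row total (30-49) = 215; column total (Brand Y) = 412; grand total N = 806.
Expected count = (row total × column total) / N = 215 × 412 / 806 = 109.901.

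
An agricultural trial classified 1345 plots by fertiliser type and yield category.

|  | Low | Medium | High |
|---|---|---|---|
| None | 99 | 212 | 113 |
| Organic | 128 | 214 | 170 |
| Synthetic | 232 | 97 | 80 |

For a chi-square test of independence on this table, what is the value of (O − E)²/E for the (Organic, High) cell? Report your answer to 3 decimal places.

Row total (Organic) = 512; column total (High) = 363; N = 1345.
Expected count E = 512 × 363 / 1345 = 138.1829.
Contribution = (O − E)²/E = (170 − 138.1829)² / 138.1829 = 7.326.

7.326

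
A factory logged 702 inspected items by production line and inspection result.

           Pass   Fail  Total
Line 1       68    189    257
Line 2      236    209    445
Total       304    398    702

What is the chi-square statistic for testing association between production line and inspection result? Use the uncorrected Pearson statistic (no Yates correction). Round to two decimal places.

46.86

Grand total N = 702.
Expected counts (row total × column total / N):
  Line 1, Pass: 257×304/702 = 111.293
  Line 1, Fail: 257×398/702 = 145.707
  Line 2, Pass: 445×304/702 = 192.707
  Line 2, Fail: 445×398/702 = 252.293
Contributions (O − E)²/E:
  (68 − 111.293)²/111.293 = 16.8410
  (189 − 145.707)²/145.707 = 12.8634
  (236 − 192.707)²/192.707 = 9.7261
  (209 − 252.293)²/252.293 = 7.4290
χ² = 16.8410 + 12.8634 + 9.7261 + 7.4290 = 46.86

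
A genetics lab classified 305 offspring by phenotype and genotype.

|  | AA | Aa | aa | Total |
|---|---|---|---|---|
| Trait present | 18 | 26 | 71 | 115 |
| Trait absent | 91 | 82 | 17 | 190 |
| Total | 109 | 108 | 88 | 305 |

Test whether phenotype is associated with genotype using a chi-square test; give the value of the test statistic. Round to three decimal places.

Grand total N = 305.
Expected counts (row total × column total / N):
  Trait present, AA: 115×109/305 = 41.0984
  Trait present, Aa: 115×108/305 = 40.7213
  Trait present, aa: 115×88/305 = 33.1803
  Trait absent, AA: 190×109/305 = 67.9016
  Trait absent, Aa: 190×108/305 = 67.2787
  Trait absent, aa: 190×88/305 = 54.8197
Contributions (O − E)²/E:
  (18 − 41.0984)²/41.0984 = 12.9819
  (26 − 40.7213)²/40.7213 = 5.3219
  (71 − 33.1803)²/33.1803 = 43.1078
  (91 − 67.9016)²/67.9016 = 7.8575
  (82 − 67.2787)²/67.2787 = 3.2212
  (17 − 54.8197)²/54.8197 = 26.0915
χ² = 12.9819 + 5.3219 + 43.1078 + 7.8575 + 3.2212 + 26.0915 = 98.582

98.582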